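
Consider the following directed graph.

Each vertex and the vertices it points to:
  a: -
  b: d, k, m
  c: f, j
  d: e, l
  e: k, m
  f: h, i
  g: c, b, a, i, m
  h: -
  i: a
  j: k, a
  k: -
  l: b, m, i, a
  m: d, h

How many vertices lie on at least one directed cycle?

5

A vertex is on a directed cycle iff it belongs to a strongly connected component of size ≥ 2 (or has a self-loop).
The vertices on cycles are {b, d, e, l, m} — 5 in total.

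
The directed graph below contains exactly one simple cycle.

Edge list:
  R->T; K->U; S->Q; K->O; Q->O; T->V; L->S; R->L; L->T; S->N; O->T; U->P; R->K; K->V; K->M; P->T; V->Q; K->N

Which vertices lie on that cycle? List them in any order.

O, Q, T, V

DFS with gray/black marking from O:
O gray
  T gray
    V gray
      Q gray
        Q→O: O is gray → back edge
Back edge closes the cycle O → T → V → Q → O; its vertices are {O, Q, T, V}.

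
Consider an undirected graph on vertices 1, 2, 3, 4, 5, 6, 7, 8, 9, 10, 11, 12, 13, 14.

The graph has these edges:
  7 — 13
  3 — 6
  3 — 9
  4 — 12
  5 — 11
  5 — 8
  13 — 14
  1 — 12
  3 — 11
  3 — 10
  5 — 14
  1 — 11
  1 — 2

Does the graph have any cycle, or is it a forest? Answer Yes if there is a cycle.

No

DFS, tracking each vertex's parent; an edge to a visited non-parent vertex closes a cycle.
Start from 10:
visit 10 (parent –)
  visit 3 (parent 10)
    visit 11 (parent 3)
      visit 5 (parent 11)
        visit 14 (parent 5)
          14–5: parent, skip
          visit 13 (parent 14)
            visit 7 (parent 13)
              7–13: parent, skip
            13–14: parent, skip
        5–11: parent, skip
        visit 8 (parent 5)
          8–5: parent, skip
      11–3: parent, skip
      visit 1 (parent 11)
        visit 2 (parent 1)
          2–1: parent, skip
        visit 12 (parent 1)
          12–1: parent, skip
          visit 4 (parent 12)
            4–12: parent, skip
        1–11: parent, skip
    visit 9 (parent 3)
      9–3: parent, skip
    visit 6 (parent 3)
      6–3: parent, skip
    3–10: parent, skip
No non-parent visited neighbor found — the graph is a forest.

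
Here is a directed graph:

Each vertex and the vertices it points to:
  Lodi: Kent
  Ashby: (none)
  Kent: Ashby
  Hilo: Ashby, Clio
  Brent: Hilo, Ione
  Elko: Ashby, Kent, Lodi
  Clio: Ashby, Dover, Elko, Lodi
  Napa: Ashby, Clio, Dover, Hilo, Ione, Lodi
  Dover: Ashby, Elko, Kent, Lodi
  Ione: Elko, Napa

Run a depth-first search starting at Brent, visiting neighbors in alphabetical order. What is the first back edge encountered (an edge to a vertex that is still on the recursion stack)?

DFS from Brent (visiting neighbors in alphabetical order); mark gray on enter, black on exit:
Brent gray
  Hilo gray
    Ashby gray
    Ashby black
    Clio gray
      Clio→Ashby: Ashby black — skip
      Dover gray
        Dover→Ashby: Ashby black — skip
        Elko gray
          Elko→Ashby: Ashby black — skip
          Kent gray
            Kent→Ashby: Ashby black — skip
          Kent black
          Lodi gray
            Lodi→Kent: Kent black — skip
          Lodi black
        Elko black
        Dover→Kent: Kent black — skip
        Dover→Lodi: Lodi black — skip
      Dover black
      Clio→Elko: Elko black — skip
      Clio→Lodi: Lodi black — skip
    Clio black
  Hilo black
  Ione gray
    Ione→Elko: Elko black — skip
    Napa gray
      Napa→Ashby: Ashby black — skip
      Napa→Clio: Clio black — skip
      Napa→Dover: Dover black — skip
      Napa→Hilo: Hilo black — skip
      Napa→Ione: Ione is gray → back edge
First back edge: Napa → Ione.

Napa->Ione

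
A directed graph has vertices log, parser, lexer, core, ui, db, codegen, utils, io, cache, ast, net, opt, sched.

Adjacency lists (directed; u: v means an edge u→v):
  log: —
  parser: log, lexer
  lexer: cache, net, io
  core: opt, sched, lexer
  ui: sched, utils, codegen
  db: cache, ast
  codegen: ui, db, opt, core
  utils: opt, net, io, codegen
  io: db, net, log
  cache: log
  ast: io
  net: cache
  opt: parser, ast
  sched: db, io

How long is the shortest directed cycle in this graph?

2

For each vertex v, BFS finds the shortest path from v back to v.
The shortest such closed walk is codegen → ui → codegen, length 2.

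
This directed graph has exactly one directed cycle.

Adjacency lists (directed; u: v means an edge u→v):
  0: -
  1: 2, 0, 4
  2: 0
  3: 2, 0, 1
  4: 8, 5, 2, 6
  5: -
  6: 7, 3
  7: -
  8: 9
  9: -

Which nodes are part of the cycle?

1, 3, 4, 6

DFS with gray/black marking from 4:
4 gray
  8 gray
    9 gray
    9 black
  8 black
  5 gray
  5 black
  2 gray
    0 gray
    0 black
  2 black
  6 gray
    7 gray
    7 black
    3 gray
      3→2: 2 black — skip
      3→0: 0 black — skip
      1 gray
        1→2: 2 black — skip
        1→0: 0 black — skip
        1→4: 4 is gray → back edge
Back edge closes the cycle 4 → 6 → 3 → 1 → 4; its vertices are {1, 3, 4, 6}.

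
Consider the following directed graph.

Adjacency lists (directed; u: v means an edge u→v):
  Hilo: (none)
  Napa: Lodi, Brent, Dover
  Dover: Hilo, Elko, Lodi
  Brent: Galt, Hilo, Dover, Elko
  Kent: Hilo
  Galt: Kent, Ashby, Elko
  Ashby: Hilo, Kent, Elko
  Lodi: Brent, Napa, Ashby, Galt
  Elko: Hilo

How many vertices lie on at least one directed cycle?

A vertex is on a directed cycle iff it belongs to a strongly connected component of size ≥ 2 (or has a self-loop).
The vertices on cycles are {Lodi, Napa, Brent, Dover} — 4 in total.

4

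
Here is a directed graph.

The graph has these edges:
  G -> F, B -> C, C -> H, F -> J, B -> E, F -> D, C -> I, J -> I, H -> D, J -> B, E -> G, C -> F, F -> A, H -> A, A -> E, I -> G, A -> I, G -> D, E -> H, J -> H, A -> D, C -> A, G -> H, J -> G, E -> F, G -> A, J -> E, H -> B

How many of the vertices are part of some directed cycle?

9

A vertex is on a directed cycle iff it belongs to a strongly connected component of size ≥ 2 (or has a self-loop).
The vertices on cycles are {A, B, C, E, F, G, H, I, J} — 9 in total.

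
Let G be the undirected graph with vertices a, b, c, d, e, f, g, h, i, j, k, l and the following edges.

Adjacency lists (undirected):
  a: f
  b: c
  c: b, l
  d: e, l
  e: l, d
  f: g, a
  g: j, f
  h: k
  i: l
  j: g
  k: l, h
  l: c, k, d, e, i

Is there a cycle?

Yes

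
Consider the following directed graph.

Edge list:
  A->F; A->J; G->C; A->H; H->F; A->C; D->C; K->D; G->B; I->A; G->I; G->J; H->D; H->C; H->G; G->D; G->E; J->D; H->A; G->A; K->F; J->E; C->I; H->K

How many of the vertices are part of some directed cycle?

8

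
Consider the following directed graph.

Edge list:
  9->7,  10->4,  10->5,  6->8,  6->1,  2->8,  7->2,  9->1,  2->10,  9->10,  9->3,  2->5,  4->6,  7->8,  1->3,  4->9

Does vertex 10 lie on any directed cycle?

Yes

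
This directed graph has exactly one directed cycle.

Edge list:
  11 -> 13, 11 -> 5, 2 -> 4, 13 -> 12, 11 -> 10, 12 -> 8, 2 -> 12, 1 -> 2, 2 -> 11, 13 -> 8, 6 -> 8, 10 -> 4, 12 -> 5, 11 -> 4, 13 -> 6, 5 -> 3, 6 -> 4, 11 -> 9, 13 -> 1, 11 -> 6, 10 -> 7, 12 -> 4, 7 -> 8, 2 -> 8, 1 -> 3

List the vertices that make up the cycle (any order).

DFS with gray/black marking from 11:
11 gray
  6 gray
    8 gray
    8 black
    4 gray
    4 black
  6 black
  11→4: 4 black — skip
  13 gray
    12 gray
      5 gray
        3 gray
        3 black
      5 black
      12→8: 8 black — skip
      12→4: 4 black — skip
    12 black
    13→8: 8 black — skip
    13→6: 6 black — skip
    1 gray
      1→3: 3 black — skip
      2 gray
        2→11: 11 is gray → back edge
Back edge closes the cycle 11 → 13 → 1 → 2 → 11; its vertices are {1, 2, 11, 13}.

1, 2, 11, 13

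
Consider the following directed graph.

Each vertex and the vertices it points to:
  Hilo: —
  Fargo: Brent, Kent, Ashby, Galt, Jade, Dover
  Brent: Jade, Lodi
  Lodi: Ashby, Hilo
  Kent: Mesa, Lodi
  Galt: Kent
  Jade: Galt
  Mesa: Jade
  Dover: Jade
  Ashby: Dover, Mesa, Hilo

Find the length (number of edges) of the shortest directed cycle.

4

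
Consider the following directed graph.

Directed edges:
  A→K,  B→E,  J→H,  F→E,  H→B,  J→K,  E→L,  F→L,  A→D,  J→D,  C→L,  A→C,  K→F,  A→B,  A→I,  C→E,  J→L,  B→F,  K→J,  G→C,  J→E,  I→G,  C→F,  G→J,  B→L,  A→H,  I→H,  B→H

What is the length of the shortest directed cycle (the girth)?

2

For each vertex v, BFS finds the shortest path from v back to v.
The shortest such closed walk is K → J → K, length 2.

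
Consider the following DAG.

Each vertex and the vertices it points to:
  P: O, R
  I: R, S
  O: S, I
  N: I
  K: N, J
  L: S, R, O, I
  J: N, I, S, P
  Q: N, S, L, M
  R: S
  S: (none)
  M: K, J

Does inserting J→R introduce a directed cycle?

Adding J→R creates a cycle iff R can already reach J.
Explore from R: no path reaches J. The graph stays acyclic.

No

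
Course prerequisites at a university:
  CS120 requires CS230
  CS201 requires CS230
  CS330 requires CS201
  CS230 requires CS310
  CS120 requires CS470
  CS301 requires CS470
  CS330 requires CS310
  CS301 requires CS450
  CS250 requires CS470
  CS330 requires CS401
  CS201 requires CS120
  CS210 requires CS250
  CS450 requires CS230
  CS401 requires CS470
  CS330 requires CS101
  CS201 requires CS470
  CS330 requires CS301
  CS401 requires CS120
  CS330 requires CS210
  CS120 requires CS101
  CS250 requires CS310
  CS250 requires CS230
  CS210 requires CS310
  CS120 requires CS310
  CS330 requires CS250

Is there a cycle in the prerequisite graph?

DFS with white/gray/black marking, starting from CS401:
CS401 gray
  CS120 gray
    CS310 gray
    CS310 black
    CS101 gray
    CS101 black
    CS470 gray
    CS470 black
    CS230 gray
      CS230→CS310: CS310 black — skip
    CS230 black
  CS120 black
  CS401→CS470: CS470 black — skip
CS401 black
CS210 gray
  CS250 gray
    CS250→CS230: CS230 black — skip
    CS250→CS470: CS470 black — skip
    CS250→CS310: CS310 black — skip
  CS250 black
  CS210→CS310: CS310 black — skip
CS210 black
CS301 gray
  CS450 gray
    CS450→CS230: CS230 black — skip
  CS450 black
  CS301→CS470: CS470 black — skip
CS301 black
CS201 gray
  CS201→CS120: CS120 black — skip
  CS201→CS470: CS470 black — skip
  CS201→CS230: CS230 black — skip
CS201 black
CS330 gray
  CS330→CS210: CS210 black — skip
  CS330→CS201: CS201 black — skip
  CS330→CS401: CS401 black — skip
  CS330→CS250: CS250 black — skip
  CS330→CS101: CS101 black — skip
  CS330→CS301: CS301 black — skip
  CS330→CS310: CS310 black — skip
CS330 black
Every edge goes to a white or black vertex — no back edge, so the graph is acyclic.

No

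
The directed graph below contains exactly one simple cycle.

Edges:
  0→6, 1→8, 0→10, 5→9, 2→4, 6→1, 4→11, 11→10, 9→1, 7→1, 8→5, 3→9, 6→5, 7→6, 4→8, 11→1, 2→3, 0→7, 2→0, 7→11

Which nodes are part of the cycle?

1, 5, 8, 9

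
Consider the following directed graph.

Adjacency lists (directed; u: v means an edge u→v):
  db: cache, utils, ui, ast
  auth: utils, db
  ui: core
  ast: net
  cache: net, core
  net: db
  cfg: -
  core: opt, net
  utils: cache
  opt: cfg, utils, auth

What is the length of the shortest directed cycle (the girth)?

3

For each vertex v, BFS finds the shortest path from v back to v.
The shortest such closed walk is db → ast → net → db, length 3.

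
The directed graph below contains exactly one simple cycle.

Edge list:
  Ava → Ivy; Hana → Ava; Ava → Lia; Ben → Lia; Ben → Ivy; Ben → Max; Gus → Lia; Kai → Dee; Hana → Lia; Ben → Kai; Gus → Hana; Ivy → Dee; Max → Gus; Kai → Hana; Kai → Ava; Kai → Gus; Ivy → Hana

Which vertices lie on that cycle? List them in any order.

Ava, Ivy, Hana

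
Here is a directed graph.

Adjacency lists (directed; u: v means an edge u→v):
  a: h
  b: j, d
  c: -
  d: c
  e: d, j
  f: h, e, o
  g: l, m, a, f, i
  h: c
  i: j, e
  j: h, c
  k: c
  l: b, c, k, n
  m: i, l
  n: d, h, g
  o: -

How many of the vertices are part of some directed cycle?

4

A vertex is on a directed cycle iff it belongs to a strongly connected component of size ≥ 2 (or has a self-loop).
The vertices on cycles are {g, l, m, n} — 4 in total.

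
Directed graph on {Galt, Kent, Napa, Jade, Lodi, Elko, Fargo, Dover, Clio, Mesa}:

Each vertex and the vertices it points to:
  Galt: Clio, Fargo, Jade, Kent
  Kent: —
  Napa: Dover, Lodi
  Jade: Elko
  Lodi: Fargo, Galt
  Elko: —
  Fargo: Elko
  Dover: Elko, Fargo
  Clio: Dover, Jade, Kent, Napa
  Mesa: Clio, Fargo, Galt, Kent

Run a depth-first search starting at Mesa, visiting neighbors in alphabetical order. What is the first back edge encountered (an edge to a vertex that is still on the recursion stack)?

Galt->Clio

DFS from Mesa (visiting neighbors in alphabetical order); mark gray on enter, black on exit:
Mesa gray
  Clio gray
    Dover gray
      Elko gray
      Elko black
      Fargo gray
        Fargo→Elko: Elko black — skip
      Fargo black
    Dover black
    Jade gray
      Jade→Elko: Elko black — skip
    Jade black
    Kent gray
    Kent black
    Napa gray
      Napa→Dover: Dover black — skip
      Lodi gray
        Lodi→Fargo: Fargo black — skip
        Galt gray
          Galt→Clio: Clio is gray → back edge
First back edge: Galt → Clio.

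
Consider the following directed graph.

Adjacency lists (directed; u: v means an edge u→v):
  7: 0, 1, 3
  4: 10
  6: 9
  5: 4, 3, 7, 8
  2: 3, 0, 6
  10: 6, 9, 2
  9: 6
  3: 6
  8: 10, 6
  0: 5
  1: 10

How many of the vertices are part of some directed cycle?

10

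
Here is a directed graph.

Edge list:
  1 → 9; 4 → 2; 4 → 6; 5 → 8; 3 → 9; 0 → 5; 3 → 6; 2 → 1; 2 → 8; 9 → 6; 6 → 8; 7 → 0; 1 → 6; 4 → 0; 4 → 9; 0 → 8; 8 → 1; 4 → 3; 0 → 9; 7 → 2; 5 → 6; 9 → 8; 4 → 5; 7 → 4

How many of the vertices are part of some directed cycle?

A vertex is on a directed cycle iff it belongs to a strongly connected component of size ≥ 2 (or has a self-loop).
The vertices on cycles are {1, 6, 8, 9} — 4 in total.

4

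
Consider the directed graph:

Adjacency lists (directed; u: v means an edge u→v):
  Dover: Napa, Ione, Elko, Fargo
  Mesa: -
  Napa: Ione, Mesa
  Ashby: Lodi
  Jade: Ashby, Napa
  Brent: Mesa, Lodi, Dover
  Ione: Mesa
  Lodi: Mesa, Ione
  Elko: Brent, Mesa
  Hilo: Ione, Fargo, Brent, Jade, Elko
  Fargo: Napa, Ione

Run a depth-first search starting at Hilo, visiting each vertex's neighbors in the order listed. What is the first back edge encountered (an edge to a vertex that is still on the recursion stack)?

Elko->Brent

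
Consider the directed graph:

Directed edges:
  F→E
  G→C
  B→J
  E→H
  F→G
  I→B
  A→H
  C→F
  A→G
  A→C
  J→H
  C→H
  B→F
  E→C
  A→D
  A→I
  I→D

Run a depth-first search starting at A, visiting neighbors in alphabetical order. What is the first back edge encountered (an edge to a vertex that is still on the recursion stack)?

E→C

DFS from A (visiting neighbors in alphabetical order); mark gray on enter, black on exit:
A gray
  C gray
    F gray
      E gray
        E→C: C is gray → back edge
First back edge: E → C.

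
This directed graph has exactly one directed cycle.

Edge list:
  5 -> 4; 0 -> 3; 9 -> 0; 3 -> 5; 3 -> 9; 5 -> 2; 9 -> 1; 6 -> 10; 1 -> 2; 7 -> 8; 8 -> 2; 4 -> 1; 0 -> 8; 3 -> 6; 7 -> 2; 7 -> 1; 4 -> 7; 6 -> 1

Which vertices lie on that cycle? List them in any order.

DFS with gray/black marking from 3:
3 gray
  6 gray
    10 gray
    10 black
    1 gray
      2 gray
      2 black
    1 black
  6 black
  9 gray
    0 gray
      8 gray
        8→2: 2 black — skip
      8 black
      0→3: 3 is gray → back edge
Back edge closes the cycle 3 → 9 → 0 → 3; its vertices are {0, 3, 9}.

0, 3, 9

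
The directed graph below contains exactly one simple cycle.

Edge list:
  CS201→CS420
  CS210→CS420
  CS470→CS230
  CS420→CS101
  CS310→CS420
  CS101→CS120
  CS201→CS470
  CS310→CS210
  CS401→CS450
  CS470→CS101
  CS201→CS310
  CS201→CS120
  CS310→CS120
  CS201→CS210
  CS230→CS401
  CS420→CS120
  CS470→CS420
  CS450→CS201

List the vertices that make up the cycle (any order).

DFS with gray/black marking from CS201:
CS201 gray
  CS310 gray
    CS420 gray
      CS101 gray
        CS120 gray
        CS120 black
      CS101 black
      CS420→CS120: CS120 black — skip
    CS420 black
    CS210 gray
      CS210→CS420: CS420 black — skip
    CS210 black
    CS310→CS120: CS120 black — skip
  CS310 black
  CS201→CS210: CS210 black — skip
  CS470 gray
    CS470→CS420: CS420 black — skip
    CS470→CS101: CS101 black — skip
    CS230 gray
      CS401 gray
        CS450 gray
          CS450→CS201: CS201 is gray → back edge
Back edge closes the cycle CS201 → CS470 → CS230 → CS401 → CS450 → CS201; its vertices are {CS201, CS230, CS401, CS450, CS470}.

CS201, CS230, CS401, CS450, CS470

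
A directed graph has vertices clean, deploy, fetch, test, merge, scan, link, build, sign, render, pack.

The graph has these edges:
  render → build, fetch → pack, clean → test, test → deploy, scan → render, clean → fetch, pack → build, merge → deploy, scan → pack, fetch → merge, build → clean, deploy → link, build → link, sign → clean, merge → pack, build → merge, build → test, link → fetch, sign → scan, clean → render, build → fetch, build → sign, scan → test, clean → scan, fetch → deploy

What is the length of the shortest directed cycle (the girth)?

3

For each vertex v, BFS finds the shortest path from v back to v.
The shortest such closed walk is build → clean → render → build, length 3.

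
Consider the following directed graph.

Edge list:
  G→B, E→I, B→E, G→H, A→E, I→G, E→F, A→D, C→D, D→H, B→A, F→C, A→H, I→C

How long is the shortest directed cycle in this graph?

4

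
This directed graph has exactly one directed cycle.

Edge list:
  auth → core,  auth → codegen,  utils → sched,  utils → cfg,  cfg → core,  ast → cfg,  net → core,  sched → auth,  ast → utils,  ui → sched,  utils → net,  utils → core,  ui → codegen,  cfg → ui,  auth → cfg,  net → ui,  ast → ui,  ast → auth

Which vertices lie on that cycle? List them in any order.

ui, cfg, auth, sched

DFS with gray/black marking from auth:
auth gray
  core gray
  core black
  cfg gray
    cfg→core: core black — skip
    ui gray
      sched gray
        sched→auth: auth is gray → back edge
Back edge closes the cycle auth → cfg → ui → sched → auth; its vertices are {ui, cfg, auth, sched}.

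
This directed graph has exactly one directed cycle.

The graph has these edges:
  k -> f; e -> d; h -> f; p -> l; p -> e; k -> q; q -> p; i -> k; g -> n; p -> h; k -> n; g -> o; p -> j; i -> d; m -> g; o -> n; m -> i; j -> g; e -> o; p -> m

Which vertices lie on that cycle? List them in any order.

DFS with gray/black marking from p:
p gray
  j gray
    g gray
      n gray
      n black
      o gray
        o→n: n black — skip
      o black
    g black
  j black
  m gray
    i gray
      d gray
      d black
      k gray
        q gray
          q→p: p is gray → back edge
Back edge closes the cycle p → m → i → k → q → p; its vertices are {i, k, m, p, q}.

i, k, m, p, q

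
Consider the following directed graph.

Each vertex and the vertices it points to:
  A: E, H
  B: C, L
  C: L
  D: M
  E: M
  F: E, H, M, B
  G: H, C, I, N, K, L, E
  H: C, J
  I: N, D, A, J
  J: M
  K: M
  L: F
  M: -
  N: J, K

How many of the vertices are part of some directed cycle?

A vertex is on a directed cycle iff it belongs to a strongly connected component of size ≥ 2 (or has a self-loop).
The vertices on cycles are {B, C, F, H, L} — 5 in total.

5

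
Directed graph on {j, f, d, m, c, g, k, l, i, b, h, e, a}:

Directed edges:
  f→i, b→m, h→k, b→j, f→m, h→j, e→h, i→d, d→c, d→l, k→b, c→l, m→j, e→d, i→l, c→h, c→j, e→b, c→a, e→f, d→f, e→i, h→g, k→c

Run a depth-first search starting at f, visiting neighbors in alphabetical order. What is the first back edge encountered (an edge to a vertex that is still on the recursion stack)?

k→c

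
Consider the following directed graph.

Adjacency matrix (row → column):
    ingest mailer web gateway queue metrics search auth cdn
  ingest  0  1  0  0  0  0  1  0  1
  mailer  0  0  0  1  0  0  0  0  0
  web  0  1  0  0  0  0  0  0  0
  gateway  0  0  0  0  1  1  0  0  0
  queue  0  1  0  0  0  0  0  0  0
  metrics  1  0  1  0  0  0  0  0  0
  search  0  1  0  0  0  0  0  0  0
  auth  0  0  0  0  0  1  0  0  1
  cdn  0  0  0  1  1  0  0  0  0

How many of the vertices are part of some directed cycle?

A vertex is on a directed cycle iff it belongs to a strongly connected component of size ≥ 2 (or has a self-loop).
The vertices on cycles are {cdn, web, queue, ingest, mailer, search, gateway, metrics} — 8 in total.

8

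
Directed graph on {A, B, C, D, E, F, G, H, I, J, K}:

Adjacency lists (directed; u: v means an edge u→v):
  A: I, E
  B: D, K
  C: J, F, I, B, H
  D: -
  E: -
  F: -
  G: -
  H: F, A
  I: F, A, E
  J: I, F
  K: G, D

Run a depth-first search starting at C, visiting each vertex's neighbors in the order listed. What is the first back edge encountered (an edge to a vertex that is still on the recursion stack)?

DFS from C (visiting each vertex's neighbors in the order listed); mark gray on enter, black on exit:
C gray
  J gray
    I gray
      F gray
      F black
      A gray
        A→I: I is gray → back edge
First back edge: A → I.

A→I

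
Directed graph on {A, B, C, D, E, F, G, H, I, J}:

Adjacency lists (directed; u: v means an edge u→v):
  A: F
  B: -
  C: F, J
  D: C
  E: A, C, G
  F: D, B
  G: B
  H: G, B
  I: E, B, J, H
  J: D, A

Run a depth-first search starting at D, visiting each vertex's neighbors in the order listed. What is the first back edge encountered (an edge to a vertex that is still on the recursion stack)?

F→D

DFS from D (visiting each vertex's neighbors in the order listed); mark gray on enter, black on exit:
D gray
  C gray
    F gray
      F→D: D is gray → back edge
First back edge: F → D.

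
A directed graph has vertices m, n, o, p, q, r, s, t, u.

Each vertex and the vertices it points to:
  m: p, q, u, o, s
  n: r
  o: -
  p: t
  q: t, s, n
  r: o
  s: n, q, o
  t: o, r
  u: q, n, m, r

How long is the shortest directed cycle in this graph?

For each vertex v, BFS finds the shortest path from v back to v.
The shortest such closed walk is m → u → m, length 2.

2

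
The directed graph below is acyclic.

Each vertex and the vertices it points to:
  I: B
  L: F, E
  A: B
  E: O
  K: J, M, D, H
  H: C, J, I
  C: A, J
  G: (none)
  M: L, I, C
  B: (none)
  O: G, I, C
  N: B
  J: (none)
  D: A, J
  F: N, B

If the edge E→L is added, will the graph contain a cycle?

Yes

Adding E→L creates a cycle iff L can already reach E.
Path from L: L → E.
So L → … → E → L is a cycle.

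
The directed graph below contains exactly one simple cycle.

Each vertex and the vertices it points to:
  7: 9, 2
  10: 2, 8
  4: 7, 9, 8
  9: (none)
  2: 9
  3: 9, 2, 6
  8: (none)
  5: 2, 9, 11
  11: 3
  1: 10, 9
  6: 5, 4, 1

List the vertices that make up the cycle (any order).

DFS with gray/black marking from 6:
6 gray
  5 gray
    2 gray
      9 gray
      9 black
    2 black
    5→9: 9 black — skip
    11 gray
      3 gray
        3→9: 9 black — skip
        3→2: 2 black — skip
        3→6: 6 is gray → back edge
Back edge closes the cycle 6 → 5 → 11 → 3 → 6; its vertices are {3, 5, 6, 11}.

3, 5, 6, 11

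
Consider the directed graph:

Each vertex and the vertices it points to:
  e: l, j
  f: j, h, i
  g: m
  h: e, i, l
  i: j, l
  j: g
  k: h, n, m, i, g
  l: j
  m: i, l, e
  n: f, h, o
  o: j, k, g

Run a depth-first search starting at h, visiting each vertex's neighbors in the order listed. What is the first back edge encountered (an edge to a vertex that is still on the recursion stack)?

i->j

DFS from h (visiting each vertex's neighbors in the order listed); mark gray on enter, black on exit:
h gray
  e gray
    l gray
      j gray
        g gray
          m gray
            i gray
              i→j: j is gray → back edge
First back edge: i → j.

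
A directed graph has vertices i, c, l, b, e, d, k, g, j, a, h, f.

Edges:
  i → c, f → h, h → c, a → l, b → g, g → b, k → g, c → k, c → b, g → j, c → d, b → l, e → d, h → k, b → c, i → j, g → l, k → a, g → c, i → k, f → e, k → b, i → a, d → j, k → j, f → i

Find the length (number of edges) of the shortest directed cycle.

For each vertex v, BFS finds the shortest path from v back to v.
The shortest such closed walk is c → b → c, length 2.

2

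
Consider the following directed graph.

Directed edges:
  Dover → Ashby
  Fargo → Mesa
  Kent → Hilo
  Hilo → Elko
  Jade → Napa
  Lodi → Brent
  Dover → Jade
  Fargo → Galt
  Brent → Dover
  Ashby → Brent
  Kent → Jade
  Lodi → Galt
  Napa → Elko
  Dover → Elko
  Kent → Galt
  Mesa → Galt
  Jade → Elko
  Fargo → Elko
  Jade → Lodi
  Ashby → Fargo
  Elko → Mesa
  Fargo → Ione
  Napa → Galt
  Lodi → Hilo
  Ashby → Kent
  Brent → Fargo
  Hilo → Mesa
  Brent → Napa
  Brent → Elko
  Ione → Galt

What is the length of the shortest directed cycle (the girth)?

3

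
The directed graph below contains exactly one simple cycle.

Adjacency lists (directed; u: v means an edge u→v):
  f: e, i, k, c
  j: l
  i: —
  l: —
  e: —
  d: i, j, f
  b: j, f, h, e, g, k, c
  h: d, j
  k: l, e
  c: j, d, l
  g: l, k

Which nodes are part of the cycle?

c, d, f

DFS with gray/black marking from c:
c gray
  j gray
    l gray
    l black
  j black
  d gray
    i gray
    i black
    d→j: j black — skip
    f gray
      e gray
      e black
      f→i: i black — skip
      k gray
        k→l: l black — skip
        k→e: e black — skip
      k black
      f→c: c is gray → back edge
Back edge closes the cycle c → d → f → c; its vertices are {c, d, f}.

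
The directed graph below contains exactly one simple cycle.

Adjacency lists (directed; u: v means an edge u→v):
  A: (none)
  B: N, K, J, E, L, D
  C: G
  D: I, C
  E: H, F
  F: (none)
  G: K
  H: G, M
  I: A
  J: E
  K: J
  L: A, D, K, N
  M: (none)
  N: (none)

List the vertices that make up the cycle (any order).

E, G, H, J, K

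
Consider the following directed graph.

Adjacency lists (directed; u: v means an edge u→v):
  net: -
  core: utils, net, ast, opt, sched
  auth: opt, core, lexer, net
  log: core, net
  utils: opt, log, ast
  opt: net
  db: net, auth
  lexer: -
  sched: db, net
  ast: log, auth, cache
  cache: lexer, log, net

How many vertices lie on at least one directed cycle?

8

A vertex is on a directed cycle iff it belongs to a strongly connected component of size ≥ 2 (or has a self-loop).
The vertices on cycles are {db, ast, log, auth, core, cache, sched, utils} — 8 in total.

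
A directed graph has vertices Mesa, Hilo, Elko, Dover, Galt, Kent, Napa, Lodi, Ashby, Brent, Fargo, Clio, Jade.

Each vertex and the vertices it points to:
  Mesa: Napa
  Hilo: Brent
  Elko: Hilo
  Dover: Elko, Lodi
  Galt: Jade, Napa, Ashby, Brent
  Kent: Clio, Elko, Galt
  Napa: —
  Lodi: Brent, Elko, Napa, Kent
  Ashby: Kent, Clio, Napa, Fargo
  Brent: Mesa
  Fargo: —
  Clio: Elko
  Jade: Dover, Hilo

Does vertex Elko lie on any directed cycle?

No

Elko lies on a cycle iff there is a path from Elko back to itself.
Exploring from Elko, it never reaches itself; equivalently, its strongly connected component is a singleton.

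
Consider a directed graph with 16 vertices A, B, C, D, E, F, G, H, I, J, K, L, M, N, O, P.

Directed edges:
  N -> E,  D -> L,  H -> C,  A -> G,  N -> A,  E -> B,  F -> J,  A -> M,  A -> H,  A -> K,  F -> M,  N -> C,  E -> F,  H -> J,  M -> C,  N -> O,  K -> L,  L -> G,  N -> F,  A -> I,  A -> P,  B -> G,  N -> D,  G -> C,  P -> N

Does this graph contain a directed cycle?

Yes

DFS with white/gray/black marking, starting from G:
G gray
  C gray
  C black
G black
A gray
  H gray
    H→C: C black — skip
    J gray
    J black
  H black
  M gray
    M→C: C black — skip
  M black
  I gray
  I black
  K gray
    L gray
      L→G: G black — skip
    L black
  K black
  A→G: G black — skip
  P gray
    N gray
      O gray
      O black
      E gray
        F gray
          F→J: J black — skip
          F→M: M black — skip
        F black
        B gray
          B→G: G black — skip
        B black
      E black
      D gray
        D→L: L black — skip
      D black
      N→C: C black — skip
      N→F: F black — skip
      N→A: A is gray → back edge
Back edge found, so a cycle exists: A → P → N → A.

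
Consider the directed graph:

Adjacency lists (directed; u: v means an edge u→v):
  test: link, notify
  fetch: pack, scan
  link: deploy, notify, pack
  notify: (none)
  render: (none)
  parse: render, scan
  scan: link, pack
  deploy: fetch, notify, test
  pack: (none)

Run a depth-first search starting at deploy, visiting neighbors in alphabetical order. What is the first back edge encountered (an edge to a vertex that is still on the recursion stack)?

link→deploy

DFS from deploy (visiting neighbors in alphabetical order); mark gray on enter, black on exit:
deploy gray
  fetch gray
    pack gray
    pack black
    scan gray
      link gray
        link→deploy: deploy is gray → back edge
First back edge: link → deploy.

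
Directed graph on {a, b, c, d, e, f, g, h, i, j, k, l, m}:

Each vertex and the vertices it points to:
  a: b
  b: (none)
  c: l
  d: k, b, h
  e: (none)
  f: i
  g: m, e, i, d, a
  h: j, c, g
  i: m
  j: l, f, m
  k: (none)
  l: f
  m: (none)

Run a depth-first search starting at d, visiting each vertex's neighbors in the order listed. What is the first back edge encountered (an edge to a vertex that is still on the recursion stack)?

g->d

DFS from d (visiting each vertex's neighbors in the order listed); mark gray on enter, black on exit:
d gray
  k gray
  k black
  b gray
  b black
  h gray
    j gray
      l gray
        f gray
          i gray
            m gray
            m black
          i black
        f black
      l black
      j→f: f black — skip
      j→m: m black — skip
    j black
    c gray
      c→l: l black — skip
    c black
    g gray
      g→m: m black — skip
      e gray
      e black
      g→i: i black — skip
      g→d: d is gray → back edge
First back edge: g → d.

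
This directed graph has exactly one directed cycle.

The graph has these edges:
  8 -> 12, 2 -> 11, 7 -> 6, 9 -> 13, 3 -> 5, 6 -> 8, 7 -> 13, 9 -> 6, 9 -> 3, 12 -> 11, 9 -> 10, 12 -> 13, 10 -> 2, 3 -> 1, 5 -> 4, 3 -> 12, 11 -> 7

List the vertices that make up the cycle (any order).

6, 7, 8, 11, 12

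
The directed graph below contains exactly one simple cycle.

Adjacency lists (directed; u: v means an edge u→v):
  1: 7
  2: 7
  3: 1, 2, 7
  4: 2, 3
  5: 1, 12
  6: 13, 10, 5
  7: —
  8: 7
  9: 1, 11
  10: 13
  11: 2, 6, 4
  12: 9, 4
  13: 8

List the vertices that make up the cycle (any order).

DFS with gray/black marking from 12:
12 gray
  9 gray
    1 gray
      7 gray
      7 black
    1 black
    11 gray
      2 gray
        2→7: 7 black — skip
      2 black
      6 gray
        13 gray
          8 gray
            8→7: 7 black — skip
          8 black
        13 black
        10 gray
          10→13: 13 black — skip
        10 black
        5 gray
          5→1: 1 black — skip
          5→12: 12 is gray → back edge
Back edge closes the cycle 12 → 9 → 11 → 6 → 5 → 12; its vertices are {5, 6, 9, 11, 12}.

5, 6, 9, 11, 12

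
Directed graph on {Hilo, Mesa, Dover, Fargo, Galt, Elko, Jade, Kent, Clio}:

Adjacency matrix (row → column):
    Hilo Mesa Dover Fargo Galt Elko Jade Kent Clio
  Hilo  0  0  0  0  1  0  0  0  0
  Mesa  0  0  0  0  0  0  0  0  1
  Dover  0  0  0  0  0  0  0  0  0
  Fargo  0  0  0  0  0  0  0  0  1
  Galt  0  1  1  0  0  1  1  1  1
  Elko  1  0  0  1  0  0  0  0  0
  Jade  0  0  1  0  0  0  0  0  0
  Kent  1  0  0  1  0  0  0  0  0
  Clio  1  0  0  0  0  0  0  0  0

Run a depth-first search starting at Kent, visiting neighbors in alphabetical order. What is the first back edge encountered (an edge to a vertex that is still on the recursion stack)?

Galt->Clio

DFS from Kent (visiting neighbors in alphabetical order); mark gray on enter, black on exit:
Kent gray
  Fargo gray
    Clio gray
      Hilo gray
        Galt gray
          Galt→Clio: Clio is gray → back edge
First back edge: Galt → Clio.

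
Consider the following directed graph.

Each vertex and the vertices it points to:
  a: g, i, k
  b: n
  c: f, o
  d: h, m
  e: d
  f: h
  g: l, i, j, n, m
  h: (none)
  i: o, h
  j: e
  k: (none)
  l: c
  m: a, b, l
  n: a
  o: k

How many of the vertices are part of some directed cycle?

A vertex is on a directed cycle iff it belongs to a strongly connected component of size ≥ 2 (or has a self-loop).
The vertices on cycles are {a, b, d, e, g, j, m, n} — 8 in total.

8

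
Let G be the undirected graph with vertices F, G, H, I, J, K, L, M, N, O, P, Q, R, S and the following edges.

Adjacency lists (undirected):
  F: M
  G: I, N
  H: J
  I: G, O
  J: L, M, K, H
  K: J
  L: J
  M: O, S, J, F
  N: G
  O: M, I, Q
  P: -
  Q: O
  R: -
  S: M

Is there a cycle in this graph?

DFS, tracking each vertex's parent; an edge to a visited non-parent vertex closes a cycle.
Start from F:
visit F (parent –)
  visit M (parent F)
    visit O (parent M)
      O–M: parent, skip
      visit I (parent O)
        visit G (parent I)
          G–I: parent, skip
          visit N (parent G)
            N–G: parent, skip
        I–O: parent, skip
      visit Q (parent O)
        Q–O: parent, skip
    visit S (parent M)
      S–M: parent, skip
    visit J (parent M)
      visit L (parent J)
        L–J: parent, skip
      J–M: parent, skip
      visit K (parent J)
        K–J: parent, skip
      visit H (parent J)
        H–J: parent, skip
    M–F: parent, skip
visit P (parent –)
visit R (parent –)
No non-parent visited neighbor found — the graph is a forest.

No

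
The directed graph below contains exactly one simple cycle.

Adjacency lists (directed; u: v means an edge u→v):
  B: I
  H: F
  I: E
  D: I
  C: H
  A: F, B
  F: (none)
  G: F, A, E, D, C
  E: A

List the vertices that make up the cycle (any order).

A, B, E, I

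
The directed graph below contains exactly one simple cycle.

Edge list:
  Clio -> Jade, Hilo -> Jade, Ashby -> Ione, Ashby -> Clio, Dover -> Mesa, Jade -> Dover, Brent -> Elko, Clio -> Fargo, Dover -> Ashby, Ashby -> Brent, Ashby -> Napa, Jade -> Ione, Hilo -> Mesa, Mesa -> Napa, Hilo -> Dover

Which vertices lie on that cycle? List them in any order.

Clio, Jade, Ashby, Dover

DFS with gray/black marking from Dover:
Dover gray
  Mesa gray
    Napa gray
    Napa black
  Mesa black
  Ashby gray
    Ione gray
    Ione black
    Brent gray
      Elko gray
      Elko black
    Brent black
    Clio gray
      Jade gray
        Jade→Ione: Ione black — skip
        Jade→Dover: Dover is gray → back edge
Back edge closes the cycle Dover → Ashby → Clio → Jade → Dover; its vertices are {Clio, Jade, Ashby, Dover}.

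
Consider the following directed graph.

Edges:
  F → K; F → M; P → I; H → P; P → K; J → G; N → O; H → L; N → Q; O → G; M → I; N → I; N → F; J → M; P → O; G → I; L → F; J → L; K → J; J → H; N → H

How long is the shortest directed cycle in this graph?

For each vertex v, BFS finds the shortest path from v back to v.
The shortest such closed walk is H → P → K → J → H, length 4.

4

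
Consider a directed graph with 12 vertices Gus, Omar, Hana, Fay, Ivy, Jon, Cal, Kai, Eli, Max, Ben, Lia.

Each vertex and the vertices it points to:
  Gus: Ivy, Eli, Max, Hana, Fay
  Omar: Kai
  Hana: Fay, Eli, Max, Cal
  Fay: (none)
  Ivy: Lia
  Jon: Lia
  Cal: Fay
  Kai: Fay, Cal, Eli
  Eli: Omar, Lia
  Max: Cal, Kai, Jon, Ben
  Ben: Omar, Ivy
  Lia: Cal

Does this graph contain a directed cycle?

DFS with white/gray/black marking, starting from Lia:
Lia gray
  Cal gray
    Fay gray
    Fay black
  Cal black
Lia black
Gus gray
  Ivy gray
    Ivy→Lia: Lia black — skip
  Ivy black
  Eli gray
    Omar gray
      Kai gray
        Kai→Fay: Fay black — skip
        Kai→Cal: Cal black — skip
        Kai→Eli: Eli is gray → back edge
Back edge found, so a cycle exists: Eli → Omar → Kai → Eli.

Yes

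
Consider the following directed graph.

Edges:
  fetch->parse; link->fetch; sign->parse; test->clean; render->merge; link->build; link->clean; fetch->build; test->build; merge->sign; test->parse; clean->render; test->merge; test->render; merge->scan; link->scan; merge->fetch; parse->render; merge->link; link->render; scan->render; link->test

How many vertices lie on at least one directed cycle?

A vertex is on a directed cycle iff it belongs to a strongly connected component of size ≥ 2 (or has a self-loop).
The vertices on cycles are {link, scan, sign, test, clean, fetch, merge, parse, render} — 9 in total.

9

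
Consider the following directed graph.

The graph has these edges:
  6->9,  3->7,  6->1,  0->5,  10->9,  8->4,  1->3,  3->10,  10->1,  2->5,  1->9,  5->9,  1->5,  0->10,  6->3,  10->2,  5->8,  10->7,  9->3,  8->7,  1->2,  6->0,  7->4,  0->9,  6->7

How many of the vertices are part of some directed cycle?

6

A vertex is on a directed cycle iff it belongs to a strongly connected component of size ≥ 2 (or has a self-loop).
The vertices on cycles are {1, 2, 3, 5, 9, 10} — 6 in total.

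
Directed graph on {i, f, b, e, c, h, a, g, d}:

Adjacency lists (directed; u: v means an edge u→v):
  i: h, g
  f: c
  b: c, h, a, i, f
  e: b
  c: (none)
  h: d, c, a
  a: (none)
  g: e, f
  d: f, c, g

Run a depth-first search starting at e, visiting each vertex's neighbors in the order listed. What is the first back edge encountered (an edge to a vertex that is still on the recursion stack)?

DFS from e (visiting each vertex's neighbors in the order listed); mark gray on enter, black on exit:
e gray
  b gray
    c gray
    c black
    h gray
      d gray
        f gray
          f→c: c black — skip
        f black
        d→c: c black — skip
        g gray
          g→e: e is gray → back edge
First back edge: g → e.

g→e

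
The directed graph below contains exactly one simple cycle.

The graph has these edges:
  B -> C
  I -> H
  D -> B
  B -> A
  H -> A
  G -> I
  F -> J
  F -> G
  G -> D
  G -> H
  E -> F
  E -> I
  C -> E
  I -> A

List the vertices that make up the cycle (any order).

DFS with gray/black marking from E:
E gray
  I gray
    A gray
    A black
    H gray
      H→A: A black — skip
    H black
  I black
  F gray
    G gray
      D gray
        B gray
          B→A: A black — skip
          C gray
            C→E: E is gray → back edge
Back edge closes the cycle E → F → G → D → B → C → E; its vertices are {B, C, D, E, F, G}.

B, C, D, E, F, G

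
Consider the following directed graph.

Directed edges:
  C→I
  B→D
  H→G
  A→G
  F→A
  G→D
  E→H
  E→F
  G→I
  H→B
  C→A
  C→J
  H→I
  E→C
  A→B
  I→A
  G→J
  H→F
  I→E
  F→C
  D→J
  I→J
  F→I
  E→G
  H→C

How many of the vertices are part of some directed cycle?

7

A vertex is on a directed cycle iff it belongs to a strongly connected component of size ≥ 2 (or has a self-loop).
The vertices on cycles are {A, C, E, F, G, H, I} — 7 in total.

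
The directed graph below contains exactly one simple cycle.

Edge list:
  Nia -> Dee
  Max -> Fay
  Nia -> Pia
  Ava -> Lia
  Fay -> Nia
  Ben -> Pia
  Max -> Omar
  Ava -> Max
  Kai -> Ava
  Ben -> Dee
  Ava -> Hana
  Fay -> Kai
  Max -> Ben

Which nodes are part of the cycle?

Ava, Fay, Kai, Max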